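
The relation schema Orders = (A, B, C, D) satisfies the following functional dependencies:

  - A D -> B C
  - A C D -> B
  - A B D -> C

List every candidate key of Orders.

AD

Attributes A, D never appear on any right-hand side, so every candidate key must contain {A, D}.
{A, D}⁺ = {A, B, C, D}, which is all of the schema, so {A, D} is the only candidate key.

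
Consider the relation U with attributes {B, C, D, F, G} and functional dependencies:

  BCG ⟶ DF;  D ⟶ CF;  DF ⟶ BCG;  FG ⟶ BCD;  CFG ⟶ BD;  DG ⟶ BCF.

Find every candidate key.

{D}, {F, G}, {B, C, G}

{D}⁺: D→CF adds C, F; DF→BCG adds B, G → {B, C, D, F, G}.
{F, G}⁺: FG→BCD adds B, C, D → {B, C, D, F, G}.
{B, C, G}⁺: BCG→DF adds D, F → {B, C, D, F, G}.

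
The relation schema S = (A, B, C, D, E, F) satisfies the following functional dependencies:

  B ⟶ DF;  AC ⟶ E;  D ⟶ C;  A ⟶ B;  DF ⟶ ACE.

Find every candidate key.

(A), (B), (D, F)

{A}⁺: A→B adds B; B→DF adds D, F; D→C adds C; DF→ACE adds E → {A, B, C, D, E, F}.
{B}⁺: B→DF adds D, F; D→C adds C; DF→ACE adds A, E → {A, B, C, D, E, F}.
{D, F}⁺: D→C adds C; DF→ACE adds A, E; A→B adds B → {A, B, C, D, E, F}. Minimal: {F}⁺ = {F}; {D}⁺ = {C, D} — none reach the full schema.
Any other superkey contains one of these as a subset, so there are no further candidate keys.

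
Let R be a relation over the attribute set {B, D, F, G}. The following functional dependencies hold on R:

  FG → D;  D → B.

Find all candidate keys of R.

Attributes F, G never appear on any right-hand side, so every candidate key must contain {F, G}.
{F, G}⁺ = {B, D, F, G}, which is all of the schema, so {F, G} is the only candidate key.

{F, G}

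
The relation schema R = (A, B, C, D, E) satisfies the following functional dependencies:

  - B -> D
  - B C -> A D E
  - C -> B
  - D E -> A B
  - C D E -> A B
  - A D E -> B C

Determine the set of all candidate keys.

{C}⁺: C→B adds B; B→D adds D; BC→ADE adds A, E → {A, B, C, D, E}.
{B, E}⁺: B→D adds D; DE→AB adds A; ADE→BC adds C → {A, B, C, D, E}. Minimal: {E}⁺ = {E}; {B}⁺ = {B, D} — none reach the full schema.
{D, E}⁺: DE→AB adds A, B; ADE→BC adds C → {A, B, C, D, E}. Minimal: {E}⁺ = {E}; {D}⁺ = {D} — none reach the full schema.

{C}; {B, E}; {D, E}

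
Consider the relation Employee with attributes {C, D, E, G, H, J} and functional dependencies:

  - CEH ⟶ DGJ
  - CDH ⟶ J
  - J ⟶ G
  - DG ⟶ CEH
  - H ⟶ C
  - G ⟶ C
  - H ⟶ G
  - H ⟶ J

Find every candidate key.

{D, G}⁺: DG→CEH adds C, E, H; H→J adds J → {C, D, E, G, H, J}. Minimal: {G}⁺ = {C, G}; {D}⁺ = {D} — none reach the full schema.
{D, H}⁺: H→C adds C; H→G adds G; H→J adds J; DG→CEH adds E → {C, D, E, G, H, J}. Minimal: {H}⁺ = {C, G, H, J}; {D}⁺ = {D} — none reach the full schema.
{D, J}⁺: J→G adds G; DG→CEH adds C, E, H → {C, D, E, G, H, J}. Minimal: {J}⁺ = {C, G, J}; {D}⁺ = {D} — none reach the full schema.
{E, H}⁺: H→C adds C; H→G adds G; H→J adds J; CEH→DGJ adds D → {C, D, E, G, H, J}. Minimal: {H}⁺ = {C, G, H, J}; {E}⁺ = {E} — none reach the full schema.
Any other superkey contains one of these as a subset, so there are no further candidate keys.

(D, G), (D, H), (D, J), (E, H)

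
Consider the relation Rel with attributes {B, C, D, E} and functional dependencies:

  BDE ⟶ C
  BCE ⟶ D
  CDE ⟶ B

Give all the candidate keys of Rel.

Attribute E never appears on the right-hand side of any dependency, so E must belong to every candidate key.
{E}⁺ = {E}, which is not all of the schema, so we must add further attributes.
{B, C, E}⁺: BCE→D adds D → {B, C, D, E}. Minimal: {C, E}⁺ = {C, E}; {B, E}⁺ = {B, E}; {B, C}⁺ = {B, C} — none reach the full schema.
{B, D, E}⁺: BDE→C adds C → {B, C, D, E}. Minimal: {D, E}⁺ = {D, E}; {B, E}⁺ = {B, E}; {B, D}⁺ = {B, D} — none reach the full schema.
{C, D, E}⁺: CDE→B adds B → {B, C, D, E}. Minimal: {D, E}⁺ = {D, E}; {C, E}⁺ = {C, E}; {C, D}⁺ = {C, D} — none reach the full schema.
Any other superkey contains one of these as a subset, so there are no further candidate keys.

BCE, BDE, CDE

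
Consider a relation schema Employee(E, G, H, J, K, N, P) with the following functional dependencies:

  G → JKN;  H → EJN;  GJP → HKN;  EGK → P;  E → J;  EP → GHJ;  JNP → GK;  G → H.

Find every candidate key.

{G}, {E, P}, {H, P}, {J, N, P}

{G}⁺: G→JKN adds J, K, N; G→H adds H; H→EJN adds E; EGK→P adds P → {E, G, H, J, K, N, P}.
{E, P}⁺: E→J adds J; EP→GHJ adds G, H; G→JKN adds K, N → {E, G, H, J, K, N, P}. Minimal: {P}⁺ = {P}; {E}⁺ = {E, J} — none reach the full schema.
{H, P}⁺: H→EJN adds E, J, N; EP→GHJ adds G; JNP→GK adds K → {E, G, H, J, K, N, P}. Minimal: {P}⁺ = {P}; {H}⁺ = {E, H, J, N} — none reach the full schema.
{J, N, P}⁺: JNP→GK adds G, K; G→H adds H; H→EJN adds E → {E, G, H, J, K, N, P}. Minimal: {N, P}⁺ = {N, P}; {J, P}⁺ = {J, P}; {J, N}⁺ = {J, N} — none reach the full schema.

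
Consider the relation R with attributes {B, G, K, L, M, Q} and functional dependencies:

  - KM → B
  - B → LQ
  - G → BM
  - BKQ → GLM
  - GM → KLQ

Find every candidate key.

{G}⁺: G→BM adds B, M; GM→KLQ adds K, L, Q → {B, G, K, L, M, Q}.
{B, K}⁺: B→LQ adds L, Q; BKQ→GLM adds G, M → {B, G, K, L, M, Q}.
{K, M}⁺: KM→B adds B; B→LQ adds L, Q; BKQ→GLM adds G → {B, G, K, L, M, Q}.

G, BK, KM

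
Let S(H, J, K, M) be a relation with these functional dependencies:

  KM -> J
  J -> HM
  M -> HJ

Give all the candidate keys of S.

Attribute K never appears on the right-hand side of any dependency, so K must belong to every candidate key.
{K}⁺ = {K}, which is not all of the schema, so we must add further attributes.
{J, K}⁺: J→HM adds H, M → {H, J, K, M}.
{K, M}⁺: KM→J adds J; J→HM adds H → {H, J, K, M}.

(J, K), (K, M)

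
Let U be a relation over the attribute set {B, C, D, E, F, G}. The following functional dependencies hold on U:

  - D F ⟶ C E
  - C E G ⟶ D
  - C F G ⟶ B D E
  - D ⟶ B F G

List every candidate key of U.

{D}, {C, E, G}, {C, F, G}

{D}⁺: D→BFG adds B, F, G; DF→CE adds C, E → {B, C, D, E, F, G}.
{C, E, G}⁺: CEG→D adds D; D→BFG adds B, F → {B, C, D, E, F, G}.
{C, F, G}⁺: CFG→BDE adds B, D, E → {B, C, D, E, F, G}.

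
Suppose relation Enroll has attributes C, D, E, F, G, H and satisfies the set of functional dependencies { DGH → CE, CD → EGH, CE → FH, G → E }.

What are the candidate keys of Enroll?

Attribute D never appears on the right-hand side of any dependency, so D must belong to every candidate key.
{D}⁺ = {D}, which is not all of the schema, so we must add further attributes.
{C, D}⁺: CD→EGH adds E, G, H; CE→FH adds F → {C, D, E, F, G, H}.
{D, G, H}⁺: DGH→CE adds C, E; CE→FH adds F → {C, D, E, F, G, H}.
Any other superkey contains one of these as a subset, so there are no further candidate keys.

{C, D}, {D, G, H}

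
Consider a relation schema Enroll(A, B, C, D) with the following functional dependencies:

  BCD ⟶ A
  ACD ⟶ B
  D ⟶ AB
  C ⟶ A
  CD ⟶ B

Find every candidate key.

Attributes C, D never appear on any right-hand side, so every candidate key must contain {C, D}.
{C, D}⁺ = {A, B, C, D}, which is all of the schema, so {C, D} is the only candidate key.

(C, D)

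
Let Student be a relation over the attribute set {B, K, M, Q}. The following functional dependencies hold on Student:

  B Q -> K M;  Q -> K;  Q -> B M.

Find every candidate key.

(Q)

Attribute Q never appears on the right-hand side of any dependency, so Q must belong to every candidate key.
{Q}⁺ = {B, K, M, Q}, which is all of the schema, so {Q} is the only candidate key.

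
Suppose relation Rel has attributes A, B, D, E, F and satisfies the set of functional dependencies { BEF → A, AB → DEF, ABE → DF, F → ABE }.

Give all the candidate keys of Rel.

F, AB

{F}⁺: F→ABE adds A, B, E; AB→DEF adds D → {A, B, D, E, F}.
{A, B}⁺: AB→DEF adds D, E, F → {A, B, D, E, F}. Minimal: {B}⁺ = {B}; {A}⁺ = {A} — none reach the full schema.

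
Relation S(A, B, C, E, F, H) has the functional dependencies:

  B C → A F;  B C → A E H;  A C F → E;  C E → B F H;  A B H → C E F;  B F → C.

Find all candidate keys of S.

(B, C), (B, F), (C, E), (A, B, H), (A, C, F)

{B, C}⁺: BC→AF adds A, F; BC→AEH adds E, H → {A, B, C, E, F, H}. Minimal: {C}⁺ = {C}; {B}⁺ = {B} — none reach the full schema.
{B, F}⁺: BF→C adds C; BC→AF adds A; BC→AEH adds E, H → {A, B, C, E, F, H}. Minimal: {F}⁺ = {F}; {B}⁺ = {B} — none reach the full schema.
{C, E}⁺: CE→BFH adds B, F, H; BC→AF adds A → {A, B, C, E, F, H}. Minimal: {E}⁺ = {E}; {C}⁺ = {C} — none reach the full schema.
{A, B, H}⁺: ABH→CEF adds C, E, F → {A, B, C, E, F, H}. Minimal: {B, H}⁺ = {B, H}; {A, H}⁺ = {A, H}; {A, B}⁺ = {A, B} — none reach the full schema.
{A, C, F}⁺: ACF→E adds E; CE→BFH adds B, H → {A, B, C, E, F, H}. Minimal: {C, F}⁺ = {C, F}; {A, F}⁺ = {A, F}; {A, C}⁺ = {A, C} — none reach the full schema.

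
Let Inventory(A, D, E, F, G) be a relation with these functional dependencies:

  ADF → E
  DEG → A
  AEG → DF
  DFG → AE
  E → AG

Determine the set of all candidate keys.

{E}⁺: E→AG adds A, G; AEG→DF adds D, F → {A, D, E, F, G}.
{A, D, F}⁺: ADF→E adds E; E→AG adds G → {A, D, E, F, G}. Minimal: {D, F}⁺ = {D, F}; {A, F}⁺ = {A, F}; {A, D}⁺ = {A, D} — none reach the full schema.
{D, F, G}⁺: DFG→AE adds A, E → {A, D, E, F, G}. Minimal: {F, G}⁺ = {F, G}; {D, G}⁺ = {D, G}; {D, F}⁺ = {D, F} — none reach the full schema.

{E}; {A, D, F}; {D, F, G}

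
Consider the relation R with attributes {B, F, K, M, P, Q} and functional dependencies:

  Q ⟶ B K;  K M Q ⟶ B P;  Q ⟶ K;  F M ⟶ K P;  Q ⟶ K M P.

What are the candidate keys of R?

Attributes F, Q never appear on any right-hand side, so every candidate key must contain {F, Q}.
{F, Q}⁺ = {B, F, K, M, P, Q}, which is all of the schema, so {F, Q} is the only candidate key.

{F, Q}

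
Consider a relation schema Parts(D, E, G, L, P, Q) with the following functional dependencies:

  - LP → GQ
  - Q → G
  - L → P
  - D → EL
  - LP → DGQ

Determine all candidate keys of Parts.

{D}; {L}

{D}⁺: D→EL adds E, L; L→P adds P; LP→DGQ adds G, Q → {D, E, G, L, P, Q}.
{L}⁺: L→P adds P; LP→DGQ adds D, G, Q; D→EL adds E → {D, E, G, L, P, Q}.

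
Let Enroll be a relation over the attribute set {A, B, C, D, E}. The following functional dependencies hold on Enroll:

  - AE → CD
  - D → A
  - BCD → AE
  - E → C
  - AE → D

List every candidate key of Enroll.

{A, B, E}⁺: AE→CD adds C, D → {A, B, C, D, E}.
{B, C, D}⁺: D→A adds A; BCD→AE adds E → {A, B, C, D, E}.
{B, D, E}⁺: D→A adds A; E→C adds C → {A, B, C, D, E}.
Any other superkey contains one of these as a subset, so there are no further candidate keys.

{A, B, E}; {B, C, D}; {B, D, E}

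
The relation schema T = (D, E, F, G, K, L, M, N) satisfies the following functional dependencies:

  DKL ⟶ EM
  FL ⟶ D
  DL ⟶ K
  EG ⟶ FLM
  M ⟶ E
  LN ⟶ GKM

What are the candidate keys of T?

Attribute N never appears on the right-hand side of any dependency, so N must belong to every candidate key.
{N}⁺ = {N}, which is not all of the schema, so we must add further attributes.
{L, N}⁺: LN→GKM adds G, K, M; M→E adds E; EG→FLM adds F; FL→D adds D → {D, E, F, G, K, L, M, N}. Minimal: {N}⁺ = {N}; {L}⁺ = {L} — none reach the full schema.
{E, G, N}⁺: EG→FLM adds F, L, M; LN→GKM adds K; FL→D adds D → {D, E, F, G, K, L, M, N}. Minimal: {G, N}⁺ = {G, N}; {E, N}⁺ = {E, N}; {E, G}⁺ = {D, E, F, G, K, L, M} — none reach the full schema.
{G, M, N}⁺: M→E adds E; EG→FLM adds F, L; LN→GKM adds K; FL→D adds D → {D, E, F, G, K, L, M, N}. Minimal: {M, N}⁺ = {E, M, N}; {G, N}⁺ = {G, N}; {G, M}⁺ = {D, E, F, G, K, L, M} — none reach the full schema.

{L, N}, {E, G, N}, {G, M, N}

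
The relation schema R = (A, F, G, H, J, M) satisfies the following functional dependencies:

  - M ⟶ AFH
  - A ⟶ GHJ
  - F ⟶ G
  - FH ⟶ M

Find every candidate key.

{M}, {A, F}, {F, H}

{M}⁺: M→AFH adds A, F, H; A→GHJ adds G, J → {A, F, G, H, J, M}.
{A, F}⁺: A→GHJ adds G, H, J; FH→M adds M → {A, F, G, H, J, M}.
{F, H}⁺: F→G adds G; FH→M adds M; M→AFH adds A; A→GHJ adds J → {A, F, G, H, J, M}.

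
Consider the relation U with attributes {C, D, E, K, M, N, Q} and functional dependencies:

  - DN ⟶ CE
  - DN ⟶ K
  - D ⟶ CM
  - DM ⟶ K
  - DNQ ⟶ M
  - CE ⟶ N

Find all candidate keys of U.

DEQ, DNQ

Attributes D, Q never appear on any right-hand side, so every candidate key must contain {D, Q}.
{D, Q}⁺ = {C, D, K, M, Q}, which is not all of the schema, so we must add further attributes.
{D, E, Q}⁺: D→CM adds C, M; DM→K adds K; CE→N adds N → {C, D, E, K, M, N, Q}. Minimal: {E, Q}⁺ = {E, Q}; {D, Q}⁺ = {C, D, K, M, Q}; {D, E}⁺ = {C, D, E, K, M, N} — none reach the full schema.
{D, N, Q}⁺: DN→CE adds C, E; DN→K adds K; D→CM adds M → {C, D, E, K, M, N, Q}. Minimal: {N, Q}⁺ = {N, Q}; {D, Q}⁺ = {C, D, K, M, Q}; {D, N}⁺ = {C, D, E, K, M, N} — none reach the full schema.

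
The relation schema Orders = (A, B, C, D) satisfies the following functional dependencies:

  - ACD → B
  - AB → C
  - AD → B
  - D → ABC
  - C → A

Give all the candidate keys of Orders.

D

Attribute D never appears on the right-hand side of any dependency, so D must belong to every candidate key.
{D}⁺ = {A, B, C, D}, which is all of the schema, so {D} is the only candidate key.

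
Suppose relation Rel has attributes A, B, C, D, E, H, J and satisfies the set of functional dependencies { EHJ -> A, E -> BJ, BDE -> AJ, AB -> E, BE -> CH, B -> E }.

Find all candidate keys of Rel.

Attribute D never appears on the right-hand side of any dependency, so D must belong to every candidate key.
{D}⁺ = {D}, which is not all of the schema, so we must add further attributes.
{B, D}⁺: B→E adds E; E→BJ adds J; BDE→AJ adds A; BE→CH adds C, H → {A, B, C, D, E, H, J}.
{D, E}⁺: E→BJ adds B, J; BDE→AJ adds A; BE→CH adds C, H → {A, B, C, D, E, H, J}.

{B, D}, {D, E}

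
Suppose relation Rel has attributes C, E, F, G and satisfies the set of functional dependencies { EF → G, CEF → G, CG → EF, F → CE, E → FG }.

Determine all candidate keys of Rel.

{E}⁺: E→FG adds F, G; F→CE adds C → {C, E, F, G}.
{F}⁺: F→CE adds C, E; E→FG adds G → {C, E, F, G}.
{C, G}⁺: CG→EF adds E, F → {C, E, F, G}.
Any other superkey contains one of these as a subset, so there are no further candidate keys.

{E}, {F}, {C, G}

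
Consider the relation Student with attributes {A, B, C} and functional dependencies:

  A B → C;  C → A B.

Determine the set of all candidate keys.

{C}⁺: C→AB adds A, B → {A, B, C}.
{A, B}⁺: AB→C adds C → {A, B, C}.
Any other superkey contains one of these as a subset, so there are no further candidate keys.

(C); (A, B)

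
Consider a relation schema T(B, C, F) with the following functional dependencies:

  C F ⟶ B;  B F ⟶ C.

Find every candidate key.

BF, CF

Attribute F never appears on the right-hand side of any dependency, so F must belong to every candidate key.
{F}⁺ = {F}, which is not all of the schema, so we must add further attributes.
{B, F}⁺: BF→C adds C → {B, C, F}. Minimal: {F}⁺ = {F}; {B}⁺ = {B} — none reach the full schema.
{C, F}⁺: CF→B adds B → {B, C, F}. Minimal: {F}⁺ = {F}; {C}⁺ = {C} — none reach the full schema.
Any other superkey contains one of these as a subset, so there are no further candidate keys.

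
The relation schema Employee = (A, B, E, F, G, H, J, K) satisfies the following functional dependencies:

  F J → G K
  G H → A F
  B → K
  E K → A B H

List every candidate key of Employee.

(E, F, J), (B, E, G, J), (E, G, H, J), (E, G, J, K)

Attributes E, J never appear on any right-hand side, so every candidate key must contain {E, J}.
{E, J}⁺ = {E, J}, which is not all of the schema, so we must add further attributes.
{E, F, J}⁺: FJ→GK adds G, K; EK→ABH adds A, B, H → {A, B, E, F, G, H, J, K}. Minimal: {F, J}⁺ = {F, G, J, K}; {E, J}⁺ = {E, J}; {E, F}⁺ = {E, F} — none reach the full schema.
{B, E, G, J}⁺: B→K adds K; EK→ABH adds A, H; GH→AF adds F → {A, B, E, F, G, H, J, K}. Minimal: {E, G, J}⁺ = {E, G, J}; {B, G, J}⁺ = {B, G, J, K}; {B, E, J}⁺ = {A, B, E, H, J, K}; … — none reach the full schema.
{E, G, H, J}⁺: GH→AF adds A, F; FJ→GK adds K; EK→ABH adds B → {A, B, E, F, G, H, J, K}. Minimal: {G, H, J}⁺ = {A, F, G, H, J, K}; {E, H, J}⁺ = {E, H, J}; {E, G, J}⁺ = {E, G, J}; … — none reach the full schema.
{E, G, J, K}⁺: EK→ABH adds A, B, H; GH→AF adds F → {A, B, E, F, G, H, J, K}. Minimal: {G, J, K}⁺ = {G, J, K}; {E, J, K}⁺ = {A, B, E, H, J, K}; {E, G, K}⁺ = {A, B, E, F, G, H, K}; … — none reach the full schema.
Any other superkey contains one of these as a subset, so there are no further candidate keys.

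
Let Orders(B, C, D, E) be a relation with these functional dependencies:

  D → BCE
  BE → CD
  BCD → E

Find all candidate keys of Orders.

{D}⁺: D→BCE adds B, C, E → {B, C, D, E}.
{B, E}⁺: BE→CD adds C, D → {B, C, D, E}.
Any other superkey contains one of these as a subset, so there are no further candidate keys.

{D}; {B, E}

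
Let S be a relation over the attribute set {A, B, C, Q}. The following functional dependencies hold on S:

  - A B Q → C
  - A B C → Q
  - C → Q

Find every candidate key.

Attributes A, B never appear on any right-hand side, so every candidate key must contain {A, B}.
{A, B}⁺ = {A, B}, which is not all of the schema, so we must add further attributes.
{A, B, C}⁺: ABC→Q adds Q → {A, B, C, Q}. Minimal: {B, C}⁺ = {B, C, Q}; {A, C}⁺ = {A, C, Q}; {A, B}⁺ = {A, B} — none reach the full schema.
{A, B, Q}⁺: ABQ→C adds C → {A, B, C, Q}. Minimal: {B, Q}⁺ = {B, Q}; {A, Q}⁺ = {A, Q}; {A, B}⁺ = {A, B} — none reach the full schema.
Any other superkey contains one of these as a subset, so there are no further candidate keys.

(A, B, C), (A, B, Q)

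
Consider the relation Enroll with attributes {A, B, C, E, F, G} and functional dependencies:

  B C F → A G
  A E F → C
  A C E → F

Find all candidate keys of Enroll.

{A, B, C, E}⁺: ACE→F adds F; BCF→AG adds G → {A, B, C, E, F, G}. Minimal: {B, C, E}⁺ = {B, C, E}; {A, C, E}⁺ = {A, C, E, F}; {A, B, E}⁺ = {A, B, E}; … — none reach the full schema.
{A, B, E, F}⁺: AEF→C adds C; BCF→AG adds G → {A, B, C, E, F, G}. Minimal: {B, E, F}⁺ = {B, E, F}; {A, E, F}⁺ = {A, C, E, F}; {A, B, F}⁺ = {A, B, F}; … — none reach the full schema.
{B, C, E, F}⁺: BCF→AG adds A, G → {A, B, C, E, F, G}. Minimal: {C, E, F}⁺ = {C, E, F}; {B, E, F}⁺ = {B, E, F}; {B, C, F}⁺ = {A, B, C, F, G}; … — none reach the full schema.

(A, B, C, E), (A, B, E, F), (B, C, E, F)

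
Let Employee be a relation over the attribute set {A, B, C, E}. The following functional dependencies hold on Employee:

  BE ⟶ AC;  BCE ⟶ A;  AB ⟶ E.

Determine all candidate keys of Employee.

Attribute B never appears on the right-hand side of any dependency, so B must belong to every candidate key.
{B}⁺ = {B}, which is not all of the schema, so we must add further attributes.
{A, B}⁺: AB→E adds E; BE→AC adds C → {A, B, C, E}. Minimal: {B}⁺ = {B}; {A}⁺ = {A} — none reach the full schema.
{B, E}⁺: BE→AC adds A, C → {A, B, C, E}. Minimal: {E}⁺ = {E}; {B}⁺ = {B} — none reach the full schema.
Any other superkey contains one of these as a subset, so there are no further candidate keys.

AB, BE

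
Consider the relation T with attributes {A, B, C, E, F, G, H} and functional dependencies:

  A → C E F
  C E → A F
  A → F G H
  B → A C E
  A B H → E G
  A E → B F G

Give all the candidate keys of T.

A; B; CE

{A}⁺: A→CEF adds C, E, F; A→FGH adds G, H; AE→BFG adds B → {A, B, C, E, F, G, H}.
{B}⁺: B→ACE adds A, C, E; AE→BFG adds F, G; A→FGH adds H → {A, B, C, E, F, G, H}.
{C, E}⁺: CE→AF adds A, F; A→FGH adds G, H; AE→BFG adds B → {A, B, C, E, F, G, H}. Minimal: {E}⁺ = {E}; {C}⁺ = {C} — none reach the full schema.
Any other superkey contains one of these as a subset, so there are no further candidate keys.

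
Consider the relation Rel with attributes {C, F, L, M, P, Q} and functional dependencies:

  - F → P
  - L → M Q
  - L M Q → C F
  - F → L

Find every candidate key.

{F}⁺: F→P adds P; F→L adds L; L→MQ adds M, Q; LMQ→CF adds C → {C, F, L, M, P, Q}.
{L}⁺: L→MQ adds M, Q; LMQ→CF adds C, F; F→P adds P → {C, F, L, M, P, Q}.

{F}; {L}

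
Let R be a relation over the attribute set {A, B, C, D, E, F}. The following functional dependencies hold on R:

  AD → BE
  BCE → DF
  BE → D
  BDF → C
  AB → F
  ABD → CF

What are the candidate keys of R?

Attribute A never appears on the right-hand side of any dependency, so A must belong to every candidate key.
{A}⁺ = {A}, which is not all of the schema, so we must add further attributes.
{A, D}⁺: AD→BE adds B, E; AB→F adds F; ABD→CF adds C → {A, B, C, D, E, F}. Minimal: {D}⁺ = {D}; {A}⁺ = {A} — none reach the full schema.
{A, B, E}⁺: BE→D adds D; AB→F adds F; ABD→CF adds C → {A, B, C, D, E, F}. Minimal: {B, E}⁺ = {B, D, E}; {A, E}⁺ = {A, E}; {A, B}⁺ = {A, B, F} — none reach the full schema.
Any other superkey contains one of these as a subset, so there are no further candidate keys.

AD; ABE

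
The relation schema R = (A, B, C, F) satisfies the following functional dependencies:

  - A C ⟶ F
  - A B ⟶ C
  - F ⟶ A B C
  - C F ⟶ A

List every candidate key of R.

{F}⁺: F→ABC adds A, B, C → {A, B, C, F}.
{A, B}⁺: AB→C adds C; AC→F adds F → {A, B, C, F}. Minimal: {B}⁺ = {B}; {A}⁺ = {A} — none reach the full schema.
{A, C}⁺: AC→F adds F; F→ABC adds B → {A, B, C, F}. Minimal: {C}⁺ = {C}; {A}⁺ = {A} — none reach the full schema.

{F}; {A, B}; {A, C}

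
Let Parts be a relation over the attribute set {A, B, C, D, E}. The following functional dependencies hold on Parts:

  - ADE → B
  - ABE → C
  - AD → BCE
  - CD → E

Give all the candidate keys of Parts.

{A, D}

{A, D}⁺: AD→BCE adds B, C, E → {A, B, C, D, E}. Minimal: {D}⁺ = {D}; {A}⁺ = {A} — none reach the full schema.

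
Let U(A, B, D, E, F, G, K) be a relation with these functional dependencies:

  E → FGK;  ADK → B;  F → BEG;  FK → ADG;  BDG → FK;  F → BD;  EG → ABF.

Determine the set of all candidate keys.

{E}⁺: E→FGK adds F, G, K; F→BEG adds B; FK→ADG adds A, D → {A, B, D, E, F, G, K}.
{F}⁺: F→BEG adds B, E, G; F→BD adds D; EG→ABF adds A; E→FGK adds K → {A, B, D, E, F, G, K}.
{B, D, G}⁺: BDG→FK adds F, K; F→BEG adds E; FK→ADG adds A → {A, B, D, E, F, G, K}. Minimal: {D, G}⁺ = {D, G}; {B, G}⁺ = {B, G}; {B, D}⁺ = {B, D} — none reach the full schema.
{A, D, G, K}⁺: ADK→B adds B; BDG→FK adds F; F→BEG adds E → {A, B, D, E, F, G, K}. Minimal: {D, G, K}⁺ = {D, G, K}; {A, G, K}⁺ = {A, G, K}; {A, D, K}⁺ = {A, B, D, K}; … — none reach the full schema.

E, F, BDG, ADGK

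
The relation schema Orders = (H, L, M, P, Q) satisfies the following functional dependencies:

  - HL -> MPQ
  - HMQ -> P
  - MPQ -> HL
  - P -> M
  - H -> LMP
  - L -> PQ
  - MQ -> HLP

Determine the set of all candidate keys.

{H}⁺: H→LMP adds L, M, P; L→PQ adds Q → {H, L, M, P, Q}.
{L}⁺: L→PQ adds P, Q; P→M adds M; MQ→HLP adds H → {H, L, M, P, Q}.
{M, Q}⁺: MQ→HLP adds H, L, P → {H, L, M, P, Q}. Minimal: {Q}⁺ = {Q}; {M}⁺ = {M} — none reach the full schema.
{P, Q}⁺: P→M adds M; MQ→HLP adds H, L → {H, L, M, P, Q}. Minimal: {Q}⁺ = {Q}; {P}⁺ = {M, P} — none reach the full schema.

{H}, {L}, {M, Q}, {P, Q}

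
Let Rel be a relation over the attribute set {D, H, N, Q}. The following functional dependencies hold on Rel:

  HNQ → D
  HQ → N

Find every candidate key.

(H, Q)

{H, Q}⁺: HQ→N adds N; HNQ→D adds D → {D, H, N, Q}. Minimal: {Q}⁺ = {Q}; {H}⁺ = {H} — none reach the full schema.
No other minimal superkey exists.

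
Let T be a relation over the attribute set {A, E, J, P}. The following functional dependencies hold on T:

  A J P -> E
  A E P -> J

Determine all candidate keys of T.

{A, E, P}; {A, J, P}

Attributes A, P never appear on any right-hand side, so every candidate key must contain {A, P}.
{A, P}⁺ = {A, P}, which is not all of the schema, so we must add further attributes.
{A, E, P}⁺: AEP→J adds J → {A, E, J, P}. Minimal: {E, P}⁺ = {E, P}; {A, P}⁺ = {A, P}; {A, E}⁺ = {A, E} — none reach the full schema.
{A, J, P}⁺: AJP→E adds E → {A, E, J, P}. Minimal: {J, P}⁺ = {J, P}; {A, P}⁺ = {A, P}; {A, J}⁺ = {A, J} — none reach the full schema.
Any other superkey contains one of these as a subset, so there are no further candidate keys.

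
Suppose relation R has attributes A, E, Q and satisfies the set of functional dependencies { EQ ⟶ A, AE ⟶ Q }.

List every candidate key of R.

Attribute E never appears on the right-hand side of any dependency, so E must belong to every candidate key.
{E}⁺ = {E}, which is not all of the schema, so we must add further attributes.
{A, E}⁺: AE→Q adds Q → {A, E, Q}.
{E, Q}⁺: EQ→A adds A → {A, E, Q}.
Any other superkey contains one of these as a subset, so there are no further candidate keys.

AE, EQ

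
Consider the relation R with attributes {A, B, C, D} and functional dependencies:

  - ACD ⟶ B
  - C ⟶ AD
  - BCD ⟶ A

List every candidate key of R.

Attribute C never appears on the right-hand side of any dependency, so C must belong to every candidate key.
{C}⁺ = {A, B, C, D}, which is all of the schema, so {C} is the only candidate key.

(C)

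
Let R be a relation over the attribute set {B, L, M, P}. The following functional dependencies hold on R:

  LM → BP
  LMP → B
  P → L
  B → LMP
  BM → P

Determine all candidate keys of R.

{B}, {L, M}, {M, P}

{B}⁺: B→LMP adds L, M, P → {B, L, M, P}.
{L, M}⁺: LM→BP adds B, P → {B, L, M, P}.
{M, P}⁺: P→L adds L; LM→BP adds B → {B, L, M, P}.
Any other superkey contains one of these as a subset, so there are no further candidate keys.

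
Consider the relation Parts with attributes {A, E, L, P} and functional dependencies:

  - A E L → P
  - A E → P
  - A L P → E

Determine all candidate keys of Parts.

{A, E, L}; {A, L, P}

Attributes A, L never appear on any right-hand side, so every candidate key must contain {A, L}.
{A, L}⁺ = {A, L}, which is not all of the schema, so we must add further attributes.
{A, E, L}⁺: AEL→P adds P → {A, E, L, P}.
{A, L, P}⁺: ALP→E adds E → {A, E, L, P}.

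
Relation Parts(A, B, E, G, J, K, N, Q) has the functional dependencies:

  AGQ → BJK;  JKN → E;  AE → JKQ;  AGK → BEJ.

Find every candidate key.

{A, E, G, N}; {A, G, K, N}; {A, G, N, Q}

{A, E, G, N}⁺: AE→JKQ adds J, K, Q; AGK→BEJ adds B → {A, B, E, G, J, K, N, Q}. Minimal: {E, G, N}⁺ = {E, G, N}; {A, G, N}⁺ = {A, G, N}; {A, E, N}⁺ = {A, E, J, K, N, Q}; … — none reach the full schema.
{A, G, K, N}⁺: AGK→BEJ adds B, E, J; AE→JKQ adds Q → {A, B, E, G, J, K, N, Q}. Minimal: {G, K, N}⁺ = {G, K, N}; {A, K, N}⁺ = {A, K, N}; {A, G, N}⁺ = {A, G, N}; … — none reach the full schema.
{A, G, N, Q}⁺: AGQ→BJK adds B, J, K; JKN→E adds E → {A, B, E, G, J, K, N, Q}. Minimal: {G, N, Q}⁺ = {G, N, Q}; {A, N, Q}⁺ = {A, N, Q}; {A, G, Q}⁺ = {A, B, E, G, J, K, Q}; … — none reach the full schema.
Any other superkey contains one of these as a subset, so there are no further candidate keys.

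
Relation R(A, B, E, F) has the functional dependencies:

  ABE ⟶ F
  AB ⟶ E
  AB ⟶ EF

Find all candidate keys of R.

Attributes A, B never appear on any right-hand side, so every candidate key must contain {A, B}.
{A, B}⁺ = {A, B, E, F}, which is all of the schema, so {A, B} is the only candidate key.

{A, B}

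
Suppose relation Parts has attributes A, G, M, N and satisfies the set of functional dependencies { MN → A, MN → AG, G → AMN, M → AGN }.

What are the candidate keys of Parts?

{G}⁺: G→AMN adds A, M, N → {A, G, M, N}.
{M}⁺: M→AGN adds A, G, N → {A, G, M, N}.

G; M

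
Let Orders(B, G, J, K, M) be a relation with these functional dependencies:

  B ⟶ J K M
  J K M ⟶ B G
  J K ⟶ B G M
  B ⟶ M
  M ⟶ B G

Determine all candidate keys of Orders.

{B}, {M}, {J, K}

{B}⁺: B→JKM adds J, K, M; JKM→BG adds G → {B, G, J, K, M}.
{M}⁺: M→BG adds B, G; B→JKM adds J, K → {B, G, J, K, M}.
{J, K}⁺: JK→BGM adds B, G, M → {B, G, J, K, M}. Minimal: {K}⁺ = {K}; {J}⁺ = {J} — none reach the full schema.
Any other superkey contains one of these as a subset, so there are no further candidate keys.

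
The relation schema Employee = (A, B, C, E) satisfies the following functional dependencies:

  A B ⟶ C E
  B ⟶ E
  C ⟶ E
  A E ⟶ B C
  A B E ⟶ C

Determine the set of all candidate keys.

Attribute A never appears on the right-hand side of any dependency, so A must belong to every candidate key.
{A}⁺ = {A}, which is not all of the schema, so we must add further attributes.
{A, B}⁺: AB→CE adds C, E → {A, B, C, E}. Minimal: {B}⁺ = {B, E}; {A}⁺ = {A} — none reach the full schema.
{A, C}⁺: C→E adds E; AE→BC adds B → {A, B, C, E}. Minimal: {C}⁺ = {C, E}; {A}⁺ = {A} — none reach the full schema.
{A, E}⁺: AE→BC adds B, C → {A, B, C, E}. Minimal: {E}⁺ = {E}; {A}⁺ = {A} — none reach the full schema.

(A, B), (A, C), (A, E)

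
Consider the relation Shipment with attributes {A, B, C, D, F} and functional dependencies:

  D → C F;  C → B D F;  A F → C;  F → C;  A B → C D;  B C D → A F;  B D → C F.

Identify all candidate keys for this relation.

{C}⁺: C→BDF adds B, D, F; BCD→AF adds A → {A, B, C, D, F}.
{D}⁺: D→CF adds C, F; C→BDF adds B; BCD→AF adds A → {A, B, C, D, F}.
{F}⁺: F→C adds C; C→BDF adds B, D; BCD→AF adds A → {A, B, C, D, F}.
{A, B}⁺: AB→CD adds C, D; BCD→AF adds F → {A, B, C, D, F}. Minimal: {B}⁺ = {B}; {A}⁺ = {A} — none reach the full schema.

C, D, F, AB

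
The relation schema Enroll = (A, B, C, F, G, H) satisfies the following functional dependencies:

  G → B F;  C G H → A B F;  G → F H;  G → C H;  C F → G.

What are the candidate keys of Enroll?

{G}; {C, F}

{G}⁺: G→BF adds B, F; G→FH adds H; G→CH adds C; CGH→ABF adds A → {A, B, C, F, G, H}.
{C, F}⁺: CF→G adds G; G→BF adds B; G→FH adds H; CGH→ABF adds A → {A, B, C, F, G, H}.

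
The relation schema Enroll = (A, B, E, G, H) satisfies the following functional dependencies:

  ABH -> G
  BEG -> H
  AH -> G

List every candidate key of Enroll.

{A, B, E, G}; {A, B, E, H}

Attributes A, B, E never appear on any right-hand side, so every candidate key must contain {A, B, E}.
{A, B, E}⁺ = {A, B, E}, which is not all of the schema, so we must add further attributes.
{A, B, E, G}⁺: BEG→H adds H → {A, B, E, G, H}. Minimal: {B, E, G}⁺ = {B, E, G, H}; {A, E, G}⁺ = {A, E, G}; {A, B, G}⁺ = {A, B, G}; … — none reach the full schema.
{A, B, E, H}⁺: ABH→G adds G → {A, B, E, G, H}. Minimal: {B, E, H}⁺ = {B, E, H}; {A, E, H}⁺ = {A, E, G, H}; {A, B, H}⁺ = {A, B, G, H}; … — none reach the full schema.
Any other superkey contains one of these as a subset, so there are no further candidate keys.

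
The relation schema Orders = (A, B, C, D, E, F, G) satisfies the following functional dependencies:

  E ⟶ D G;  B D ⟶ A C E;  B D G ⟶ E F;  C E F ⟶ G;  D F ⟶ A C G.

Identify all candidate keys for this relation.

{B, D}; {B, E}

Attribute B never appears on the right-hand side of any dependency, so B must belong to every candidate key.
{B}⁺ = {B}, which is not all of the schema, so we must add further attributes.
{B, D}⁺: BD→ACE adds A, C, E; E→DG adds G; BDG→EF adds F → {A, B, C, D, E, F, G}. Minimal: {D}⁺ = {D}; {B}⁺ = {B} — none reach the full schema.
{B, E}⁺: E→DG adds D, G; BD→ACE adds A, C; BDG→EF adds F → {A, B, C, D, E, F, G}. Minimal: {E}⁺ = {D, E, G}; {B}⁺ = {B} — none reach the full schema.
Any other superkey contains one of these as a subset, so there are no further candidate keys.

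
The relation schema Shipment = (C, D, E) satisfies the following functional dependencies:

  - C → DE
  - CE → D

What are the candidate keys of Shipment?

Attribute C never appears on the right-hand side of any dependency, so C must belong to every candidate key.
{C}⁺ = {C, D, E}, which is all of the schema, so {C} is the only candidate key.

{C}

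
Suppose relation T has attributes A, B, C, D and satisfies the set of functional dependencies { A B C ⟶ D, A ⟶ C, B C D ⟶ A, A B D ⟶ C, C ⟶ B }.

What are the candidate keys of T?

{A}; {C, D}

{A}⁺: A→C adds C; C→B adds B; ABC→D adds D → {A, B, C, D}.
{C, D}⁺: C→B adds B; BCD→A adds A → {A, B, C, D}. Minimal: {D}⁺ = {D}; {C}⁺ = {B, C} — none reach the full schema.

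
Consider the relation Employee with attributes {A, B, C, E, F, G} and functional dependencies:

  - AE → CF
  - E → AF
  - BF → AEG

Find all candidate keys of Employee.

Attribute B never appears on the right-hand side of any dependency, so B must belong to every candidate key.
{B}⁺ = {B}, which is not all of the schema, so we must add further attributes.
{B, E}⁺: E→AF adds A, F; BF→AEG adds G; AE→CF adds C → {A, B, C, E, F, G}.
{B, F}⁺: BF→AEG adds A, E, G; AE→CF adds C → {A, B, C, E, F, G}.
Any other superkey contains one of these as a subset, so there are no further candidate keys.

{B, E}, {B, F}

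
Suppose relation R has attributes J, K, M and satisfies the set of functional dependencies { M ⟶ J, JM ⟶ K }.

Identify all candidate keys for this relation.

M

Attribute M never appears on the right-hand side of any dependency, so M must belong to every candidate key.
{M}⁺ = {J, K, M}, which is all of the schema, so {M} is the only candidate key.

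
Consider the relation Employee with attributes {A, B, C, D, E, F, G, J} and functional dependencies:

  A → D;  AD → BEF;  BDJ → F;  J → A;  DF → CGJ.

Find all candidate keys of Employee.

A; J; DF

{A}⁺: A→D adds D; AD→BEF adds B, E, F; DF→CGJ adds C, G, J → {A, B, C, D, E, F, G, J}.
{J}⁺: J→A adds A; A→D adds D; AD→BEF adds B, E, F; DF→CGJ adds C, G → {A, B, C, D, E, F, G, J}.
{D, F}⁺: DF→CGJ adds C, G, J; J→A adds A; AD→BEF adds B, E → {A, B, C, D, E, F, G, J}. Minimal: {F}⁺ = {F}; {D}⁺ = {D} — none reach the full schema.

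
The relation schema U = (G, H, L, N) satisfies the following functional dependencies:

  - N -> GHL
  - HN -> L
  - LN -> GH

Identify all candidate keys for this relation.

(N)

Attribute N never appears on the right-hand side of any dependency, so N must belong to every candidate key.
{N}⁺ = {G, H, L, N}, which is all of the schema, so {N} is the only candidate key.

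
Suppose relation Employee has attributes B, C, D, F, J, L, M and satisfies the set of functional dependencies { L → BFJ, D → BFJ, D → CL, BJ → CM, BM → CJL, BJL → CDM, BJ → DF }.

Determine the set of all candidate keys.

{D}; {L}; {B, J}; {B, M}

{D}⁺: D→BFJ adds B, F, J; D→CL adds C, L; BJ→CM adds M → {B, C, D, F, J, L, M}.
{L}⁺: L→BFJ adds B, F, J; BJ→CM adds C, M; BJL→CDM adds D → {B, C, D, F, J, L, M}.
{B, J}⁺: BJ→CM adds C, M; BM→CJL adds L; BJL→CDM adds D; BJ→DF adds F → {B, C, D, F, J, L, M}.
{B, M}⁺: BM→CJL adds C, J, L; BJL→CDM adds D; BJ→DF adds F → {B, C, D, F, J, L, M}.
Any other superkey contains one of these as a subset, so there are no further candidate keys.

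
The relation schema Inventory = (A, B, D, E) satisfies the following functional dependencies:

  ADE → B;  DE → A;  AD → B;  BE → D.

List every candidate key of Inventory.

Attribute E never appears on the right-hand side of any dependency, so E must belong to every candidate key.
{E}⁺ = {E}, which is not all of the schema, so we must add further attributes.
{B, E}⁺: BE→D adds D; DE→A adds A → {A, B, D, E}. Minimal: {E}⁺ = {E}; {B}⁺ = {B} — none reach the full schema.
{D, E}⁺: DE→A adds A; AD→B adds B → {A, B, D, E}. Minimal: {E}⁺ = {E}; {D}⁺ = {D} — none reach the full schema.

{B, E}, {D, E}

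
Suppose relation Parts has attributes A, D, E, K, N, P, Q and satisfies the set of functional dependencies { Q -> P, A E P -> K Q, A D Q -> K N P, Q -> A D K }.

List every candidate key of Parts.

{E, Q}, {A, E, P}

Attribute E never appears on the right-hand side of any dependency, so E must belong to every candidate key.
{E}⁺ = {E}, which is not all of the schema, so we must add further attributes.
{E, Q}⁺: Q→P adds P; Q→ADK adds A, D, K; ADQ→KNP adds N → {A, D, E, K, N, P, Q}. Minimal: {Q}⁺ = {A, D, K, N, P, Q}; {E}⁺ = {E} — none reach the full schema.
{A, E, P}⁺: AEP→KQ adds K, Q; Q→ADK adds D; ADQ→KNP adds N → {A, D, E, K, N, P, Q}. Minimal: {E, P}⁺ = {E, P}; {A, P}⁺ = {A, P}; {A, E}⁺ = {A, E} — none reach the full schema.
Any other superkey contains one of these as a subset, so there are no further candidate keys.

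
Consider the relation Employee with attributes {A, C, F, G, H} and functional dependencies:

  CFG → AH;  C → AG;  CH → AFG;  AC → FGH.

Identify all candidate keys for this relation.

{C}⁺: C→AG adds A, G; AC→FGH adds F, H → {A, C, F, G, H}.

C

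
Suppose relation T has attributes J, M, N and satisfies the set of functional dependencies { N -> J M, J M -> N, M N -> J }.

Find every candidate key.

{N}⁺: N→JM adds J, M → {J, M, N}.
{J, M}⁺: JM→N adds N → {J, M, N}. Minimal: {M}⁺ = {M}; {J}⁺ = {J} — none reach the full schema.
Any other superkey contains one of these as a subset, so there are no further candidate keys.

(N); (J, M)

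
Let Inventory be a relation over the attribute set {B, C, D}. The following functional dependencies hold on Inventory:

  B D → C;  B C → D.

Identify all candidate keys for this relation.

{B, C}, {B, D}

Attribute B never appears on the right-hand side of any dependency, so B must belong to every candidate key.
{B}⁺ = {B}, which is not all of the schema, so we must add further attributes.
{B, C}⁺: BC→D adds D → {B, C, D}. Minimal: {C}⁺ = {C}; {B}⁺ = {B} — none reach the full schema.
{B, D}⁺: BD→C adds C → {B, C, D}. Minimal: {D}⁺ = {D}; {B}⁺ = {B} — none reach the full schema.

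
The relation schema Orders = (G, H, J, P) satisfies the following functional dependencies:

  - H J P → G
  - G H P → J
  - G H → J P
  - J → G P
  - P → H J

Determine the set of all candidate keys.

{J}⁺: J→GP adds G, P; P→HJ adds H → {G, H, J, P}.
{P}⁺: P→HJ adds H, J; HJP→G adds G → {G, H, J, P}.
{G, H}⁺: GH→JP adds J, P → {G, H, J, P}. Minimal: {H}⁺ = {H}; {G}⁺ = {G} — none reach the full schema.

{J}, {P}, {G, H}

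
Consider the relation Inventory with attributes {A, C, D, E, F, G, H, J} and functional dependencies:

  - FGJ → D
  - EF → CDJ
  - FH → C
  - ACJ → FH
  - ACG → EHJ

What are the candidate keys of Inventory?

ACG; AEFG; AFGH

Attributes A, G never appear on any right-hand side, so every candidate key must contain {A, G}.
{A, G}⁺ = {A, G}, which is not all of the schema, so we must add further attributes.
{A, C, G}⁺: ACG→EHJ adds E, H, J; ACJ→FH adds F; FGJ→D adds D → {A, C, D, E, F, G, H, J}.
{A, E, F, G}⁺: EF→CDJ adds C, D, J; ACJ→FH adds H → {A, C, D, E, F, G, H, J}.
{A, F, G, H}⁺: FH→C adds C; ACG→EHJ adds E, J; FGJ→D adds D → {A, C, D, E, F, G, H, J}.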